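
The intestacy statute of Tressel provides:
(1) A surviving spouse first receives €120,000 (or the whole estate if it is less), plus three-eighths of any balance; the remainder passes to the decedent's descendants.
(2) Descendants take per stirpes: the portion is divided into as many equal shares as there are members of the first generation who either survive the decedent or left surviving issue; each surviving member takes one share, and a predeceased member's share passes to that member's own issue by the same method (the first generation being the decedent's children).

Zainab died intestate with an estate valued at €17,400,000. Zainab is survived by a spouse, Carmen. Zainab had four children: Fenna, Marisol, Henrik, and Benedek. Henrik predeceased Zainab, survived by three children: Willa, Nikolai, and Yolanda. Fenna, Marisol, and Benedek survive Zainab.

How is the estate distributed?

Carmen: €6,600,000; Fenna: €2,700,000; Marisol: €2,700,000; Willa: €900,000; Nikolai: €900,000; Yolanda: €900,000; Benedek: €2,700,000

Carmen first takes €120,000, leaving a balance of €17,280,000. Carmen then takes three-eighths of the balance (€6,480,000), for a total of €6,600,000. The remaining €10,800,000 passes to the descendants.
The descendants' portion (€10,800,000) is divided into 4 shares of €2,700,000: Fenna, Marisol, and Benedek each take €2,700,000; Henrik's €2,700,000 share passes to Henrik's issue.
Henrik's share (€2,700,000) is divided into 3 shares of €900,000: Willa, Nikolai, and Yolanda each take €900,000.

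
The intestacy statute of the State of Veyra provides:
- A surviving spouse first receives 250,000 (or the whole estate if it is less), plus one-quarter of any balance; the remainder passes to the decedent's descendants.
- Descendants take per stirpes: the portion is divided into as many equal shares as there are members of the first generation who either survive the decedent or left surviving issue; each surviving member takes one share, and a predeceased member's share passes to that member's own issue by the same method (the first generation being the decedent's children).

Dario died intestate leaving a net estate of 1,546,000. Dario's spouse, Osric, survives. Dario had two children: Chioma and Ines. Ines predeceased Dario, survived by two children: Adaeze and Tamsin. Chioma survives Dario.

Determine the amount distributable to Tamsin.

Tamsin receives 243,000.

Osric first takes 250,000, leaving a balance of 1,296,000. Osric then takes one-quarter of the balance (324,000), for a total of 574,000. The remaining 972,000 passes to the descendants.
The descendants' portion (972,000) is divided into 2 shares of 486,000: Chioma takes 486,000; Ines's 486,000 share passes to Ines's issue.
Ines's share (486,000) is divided into 2 shares of 243,000: Adaeze and Tamsin each take 243,000.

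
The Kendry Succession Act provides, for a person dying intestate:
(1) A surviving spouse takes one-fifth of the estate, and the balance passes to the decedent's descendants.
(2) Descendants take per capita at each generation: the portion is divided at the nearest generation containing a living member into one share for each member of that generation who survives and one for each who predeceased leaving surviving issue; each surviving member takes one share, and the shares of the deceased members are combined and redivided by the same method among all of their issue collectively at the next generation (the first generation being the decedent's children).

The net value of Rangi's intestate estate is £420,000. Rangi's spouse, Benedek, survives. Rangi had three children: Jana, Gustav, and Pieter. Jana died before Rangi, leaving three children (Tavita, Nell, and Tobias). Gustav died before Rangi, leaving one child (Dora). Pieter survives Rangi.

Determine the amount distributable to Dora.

Dora receives £56,000.

Benedek takes one-fifth of £420,000 = £84,000. The remaining £336,000 passes to the descendants.
The descendants' portion (£336,000) is divided at the children's generation into 3 shares of £112,000. Pieter takes £112,000. The 2 shares of the deceased (Jana and Gustav) are combined into a pool of £224,000.
That pool (£224,000) is divided at the grandchildren's generation equally among Tavita, Nell, Tobias, and Dora: £56,000 each.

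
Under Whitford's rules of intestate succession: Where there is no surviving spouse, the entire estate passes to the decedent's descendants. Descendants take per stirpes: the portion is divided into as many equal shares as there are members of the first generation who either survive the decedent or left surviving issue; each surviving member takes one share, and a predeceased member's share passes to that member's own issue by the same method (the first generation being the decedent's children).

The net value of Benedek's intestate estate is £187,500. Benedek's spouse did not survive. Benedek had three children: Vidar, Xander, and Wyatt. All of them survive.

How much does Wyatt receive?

Wyatt receives £62,500.

The entire £187,500 passes to the descendants.
That amount (£187,500) is divided into 3 shares of £62,500: Vidar, Xander, and Wyatt each take £62,500.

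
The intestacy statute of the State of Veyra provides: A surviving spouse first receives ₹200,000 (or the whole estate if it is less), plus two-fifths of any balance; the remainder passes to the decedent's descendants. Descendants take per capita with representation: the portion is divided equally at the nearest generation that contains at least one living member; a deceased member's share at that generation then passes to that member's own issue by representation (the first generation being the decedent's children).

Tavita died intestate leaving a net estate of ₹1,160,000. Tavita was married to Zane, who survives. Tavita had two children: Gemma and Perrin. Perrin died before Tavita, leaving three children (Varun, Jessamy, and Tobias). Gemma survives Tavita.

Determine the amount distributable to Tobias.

Tobias receives ₹96,000.

Zane first takes ₹200,000, leaving a balance of ₹960,000. Zane then takes two-fifths of the balance (₹384,000), for a total of ₹584,000. The remaining ₹576,000 passes to the descendants.
The descendants' portion (₹576,000) is divided into 2 shares of ₹288,000: Gemma takes ₹288,000; Perrin's ₹288,000 share passes to Perrin's issue.
Perrin's share (₹288,000) is divided into 3 shares of ₹96,000: Varun, Jessamy, and Tobias each take ₹96,000.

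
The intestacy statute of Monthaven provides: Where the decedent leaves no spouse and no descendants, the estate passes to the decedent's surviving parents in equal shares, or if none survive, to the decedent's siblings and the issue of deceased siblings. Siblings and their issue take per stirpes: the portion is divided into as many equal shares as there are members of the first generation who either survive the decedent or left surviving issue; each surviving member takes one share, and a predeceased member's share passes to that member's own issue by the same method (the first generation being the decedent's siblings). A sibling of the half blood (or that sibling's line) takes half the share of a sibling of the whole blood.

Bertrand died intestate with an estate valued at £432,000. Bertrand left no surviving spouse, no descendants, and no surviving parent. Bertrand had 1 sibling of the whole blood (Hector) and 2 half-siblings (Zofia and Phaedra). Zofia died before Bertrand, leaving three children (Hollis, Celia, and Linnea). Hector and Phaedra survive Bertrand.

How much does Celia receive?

The entire £432,000 passes to the siblings and their issue.
Counting each half-blood sibling's line as half a unit, there are 2 units in £432,000, so one unit is £216,000. Whole-blood lines (Hector) take £216,000 each; half-blood lines (Zofia and Phaedra) take £108,000 each.
Zofia's share (£108,000) is divided into 3 shares of £36,000: Hollis, Celia, and Linnea each take £36,000.

Celia receives £36,000.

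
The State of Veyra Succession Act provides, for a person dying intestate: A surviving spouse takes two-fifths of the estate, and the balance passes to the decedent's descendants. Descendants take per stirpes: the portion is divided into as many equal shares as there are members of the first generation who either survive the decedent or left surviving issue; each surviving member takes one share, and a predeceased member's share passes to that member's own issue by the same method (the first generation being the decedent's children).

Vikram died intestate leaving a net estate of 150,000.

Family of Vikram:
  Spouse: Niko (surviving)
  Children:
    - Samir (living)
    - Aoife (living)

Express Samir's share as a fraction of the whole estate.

Niko takes two-fifths of 150,000 = 60,000. The remaining 90,000 passes to the descendants.
The descendants' portion (90,000) is divided into 2 shares of 45,000: Samir and Aoife each take 45,000.

Samir receives 3/10 of the estate.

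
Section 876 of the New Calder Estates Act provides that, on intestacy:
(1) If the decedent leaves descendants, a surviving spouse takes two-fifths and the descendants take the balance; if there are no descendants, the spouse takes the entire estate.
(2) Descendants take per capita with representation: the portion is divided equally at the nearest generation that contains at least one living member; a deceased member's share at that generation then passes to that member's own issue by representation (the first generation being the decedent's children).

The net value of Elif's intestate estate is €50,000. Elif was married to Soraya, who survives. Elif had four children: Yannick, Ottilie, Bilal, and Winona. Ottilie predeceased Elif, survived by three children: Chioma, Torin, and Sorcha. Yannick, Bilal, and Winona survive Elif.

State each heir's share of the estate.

Soraya takes two-fifths of €50,000 = €20,000. The remaining €30,000 passes to the descendants.
The descendants' portion (€30,000) is divided into 4 shares of €7,500: Yannick, Bilal, and Winona each take €7,500; Ottilie's €7,500 share passes to Ottilie's issue.
Ottilie's share (€7,500) is divided into 3 shares of €2,500: Chioma, Torin, and Sorcha each take €2,500.

Soraya: €20,000; Yannick: €7,500; Chioma: €2,500; Torin: €2,500; Sorcha: €2,500; Bilal: €7,500; Winona: €7,500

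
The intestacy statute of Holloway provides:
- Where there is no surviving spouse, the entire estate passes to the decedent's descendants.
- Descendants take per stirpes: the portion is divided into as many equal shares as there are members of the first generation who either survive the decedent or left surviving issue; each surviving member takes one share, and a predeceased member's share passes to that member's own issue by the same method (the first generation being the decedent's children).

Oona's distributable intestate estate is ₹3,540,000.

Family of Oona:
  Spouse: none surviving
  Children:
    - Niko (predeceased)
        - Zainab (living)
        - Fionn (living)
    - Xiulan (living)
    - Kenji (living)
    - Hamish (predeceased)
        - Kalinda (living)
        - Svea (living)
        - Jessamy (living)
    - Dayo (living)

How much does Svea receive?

Svea receives ₹236,000.

The entire ₹3,540,000 passes to the descendants.
That amount (₹3,540,000) is divided into 5 shares of ₹708,000: Xiulan, Kenji, and Dayo each take ₹708,000; Niko's ₹708,000 share passes to Niko's issue; Hamish's ₹708,000 share passes to Hamish's issue.
Niko's share (₹708,000) is divided into 2 shares of ₹354,000: Zainab and Fionn each take ₹354,000.
Hamish's share (₹708,000) is divided into 3 shares of ₹236,000: Kalinda, Svea, and Jessamy each take ₹236,000.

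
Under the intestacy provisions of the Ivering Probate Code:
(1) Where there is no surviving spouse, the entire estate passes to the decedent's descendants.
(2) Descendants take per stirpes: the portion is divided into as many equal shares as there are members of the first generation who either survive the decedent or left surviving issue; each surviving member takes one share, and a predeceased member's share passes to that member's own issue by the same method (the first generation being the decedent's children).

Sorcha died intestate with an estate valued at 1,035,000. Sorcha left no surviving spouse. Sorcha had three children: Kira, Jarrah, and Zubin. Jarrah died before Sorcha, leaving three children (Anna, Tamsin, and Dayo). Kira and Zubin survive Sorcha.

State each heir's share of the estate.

The entire 1,035,000 passes to the descendants.
That amount (1,035,000) is divided into 3 shares of 345,000: Kira and Zubin each take 345,000; Jarrah's 345,000 share passes to Jarrah's issue.
Jarrah's share (345,000) is divided into 3 shares of 115,000: Anna, Tamsin, and Dayo each take 115,000.

Kira: 345,000; Anna: 115,000; Tamsin: 115,000; Dayo: 115,000; Zubin: 345,000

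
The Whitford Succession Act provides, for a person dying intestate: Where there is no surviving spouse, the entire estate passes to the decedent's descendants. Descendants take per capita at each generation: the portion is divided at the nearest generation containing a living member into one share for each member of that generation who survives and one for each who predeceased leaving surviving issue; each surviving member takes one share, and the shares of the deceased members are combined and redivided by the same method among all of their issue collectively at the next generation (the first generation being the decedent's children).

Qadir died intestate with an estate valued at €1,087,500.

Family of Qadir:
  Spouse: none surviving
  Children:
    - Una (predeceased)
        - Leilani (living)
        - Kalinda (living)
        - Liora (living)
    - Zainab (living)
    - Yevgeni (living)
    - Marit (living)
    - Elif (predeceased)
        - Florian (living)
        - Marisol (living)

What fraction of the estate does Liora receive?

The entire €1,087,500 passes to the descendants.
That amount (€1,087,500) is divided at the children's generation into 5 shares of €217,500. Zainab, Yevgeni, and Marit each take €217,500. The 2 shares of the deceased (Una and Elif) are combined into a pool of €435,000.
That pool (€435,000) is divided at the grandchildren's generation equally among Leilani, Kalinda, Liora, Florian, and Marisol: €87,000 each.

Liora receives 2/25 of the estate.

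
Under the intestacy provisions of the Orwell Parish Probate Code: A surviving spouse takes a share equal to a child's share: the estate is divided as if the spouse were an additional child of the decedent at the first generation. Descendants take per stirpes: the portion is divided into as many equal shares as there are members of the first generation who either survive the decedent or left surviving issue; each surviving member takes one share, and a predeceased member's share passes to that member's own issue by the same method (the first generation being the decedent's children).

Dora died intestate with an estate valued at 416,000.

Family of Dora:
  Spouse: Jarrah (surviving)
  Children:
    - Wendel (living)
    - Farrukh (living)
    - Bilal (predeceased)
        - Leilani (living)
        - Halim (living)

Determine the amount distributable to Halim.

The spouse counts as an additional share at the children's level, so there are 4 primary shares of 104,000. Jarrah takes one such share (104,000).
The children's combined portion (312,000) is divided into 3 shares of 104,000: Wendel and Farrukh each take 104,000; Bilal's 104,000 share passes to Bilal's issue.
Bilal's share (104,000) is divided into 2 shares of 52,000: Leilani and Halim each take 52,000.

Halim receives 52,000.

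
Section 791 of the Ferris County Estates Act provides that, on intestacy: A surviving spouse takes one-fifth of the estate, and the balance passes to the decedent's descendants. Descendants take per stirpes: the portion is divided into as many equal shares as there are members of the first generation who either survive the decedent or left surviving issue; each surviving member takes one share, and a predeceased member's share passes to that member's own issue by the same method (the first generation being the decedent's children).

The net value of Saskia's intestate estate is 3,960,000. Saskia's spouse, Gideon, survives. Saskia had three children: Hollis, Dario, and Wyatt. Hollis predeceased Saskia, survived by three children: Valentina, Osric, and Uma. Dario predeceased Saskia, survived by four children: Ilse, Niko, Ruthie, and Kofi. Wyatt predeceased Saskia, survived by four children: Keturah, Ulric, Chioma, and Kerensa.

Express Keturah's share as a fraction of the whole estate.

Keturah receives 1/15 of the estate.

Gideon takes one-fifth of 3,960,000 = 792,000. The remaining 3,168,000 passes to the descendants.
The descendants' portion (3,168,000) is divided into 3 shares of 1,056,000: Hollis's 1,056,000 share passes to Hollis's issue; Dario's 1,056,000 share passes to Dario's issue; Wyatt's 1,056,000 share passes to Wyatt's issue.
Hollis's share (1,056,000) is divided into 3 shares of 352,000: Valentina, Osric, and Uma each take 352,000.
Dario's share (1,056,000) is divided into 4 shares of 264,000: Ilse, Niko, Ruthie, and Kofi each take 264,000.
Wyatt's share (1,056,000) is divided into 4 shares of 264,000: Keturah, Ulric, Chioma, and Kerensa each take 264,000.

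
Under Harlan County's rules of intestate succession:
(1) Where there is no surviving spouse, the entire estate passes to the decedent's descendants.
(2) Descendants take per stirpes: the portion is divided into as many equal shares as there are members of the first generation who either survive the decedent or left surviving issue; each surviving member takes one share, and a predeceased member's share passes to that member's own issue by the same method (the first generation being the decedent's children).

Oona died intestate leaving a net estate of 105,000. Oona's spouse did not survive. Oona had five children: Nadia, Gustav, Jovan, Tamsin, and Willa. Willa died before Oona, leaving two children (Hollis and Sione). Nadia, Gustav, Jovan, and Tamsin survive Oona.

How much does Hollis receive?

The entire 105,000 passes to the descendants.
That amount (105,000) is divided into 5 shares of 21,000: Nadia, Gustav, Jovan, and Tamsin each take 21,000; Willa's 21,000 share passes to Willa's issue.
Willa's share (21,000) is divided into 2 shares of 10,500: Hollis and Sione each take 10,500.

Hollis receives 10,500.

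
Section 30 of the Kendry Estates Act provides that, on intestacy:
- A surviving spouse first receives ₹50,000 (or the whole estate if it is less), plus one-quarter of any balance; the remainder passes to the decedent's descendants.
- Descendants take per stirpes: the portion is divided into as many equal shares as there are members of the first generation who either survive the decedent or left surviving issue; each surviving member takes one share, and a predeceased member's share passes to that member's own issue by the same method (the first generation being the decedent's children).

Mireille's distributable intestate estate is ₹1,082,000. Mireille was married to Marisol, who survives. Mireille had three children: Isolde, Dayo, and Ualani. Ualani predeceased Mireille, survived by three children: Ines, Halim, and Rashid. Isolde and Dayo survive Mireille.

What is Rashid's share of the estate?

Rashid receives ₹86,000.

Marisol first takes ₹50,000, leaving a balance of ₹1,032,000. Marisol then takes one-quarter of the balance (₹258,000), for a total of ₹308,000. The remaining ₹774,000 passes to the descendants.
The descendants' portion (₹774,000) is divided into 3 shares of ₹258,000: Isolde and Dayo each take ₹258,000; Ualani's ₹258,000 share passes to Ualani's issue.
Ualani's share (₹258,000) is divided into 3 shares of ₹86,000: Ines, Halim, and Rashid each take ₹86,000.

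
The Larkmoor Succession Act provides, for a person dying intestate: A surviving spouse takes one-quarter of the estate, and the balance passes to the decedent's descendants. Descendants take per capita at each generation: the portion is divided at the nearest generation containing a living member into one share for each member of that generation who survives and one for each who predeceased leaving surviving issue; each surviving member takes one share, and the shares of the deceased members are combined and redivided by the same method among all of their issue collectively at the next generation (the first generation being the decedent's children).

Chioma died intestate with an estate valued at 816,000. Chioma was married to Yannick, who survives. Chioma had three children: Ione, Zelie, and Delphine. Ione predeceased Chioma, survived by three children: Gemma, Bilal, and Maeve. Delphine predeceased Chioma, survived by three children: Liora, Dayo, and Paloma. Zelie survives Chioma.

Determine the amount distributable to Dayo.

Yannick takes one-quarter of 816,000 = 204,000. The remaining 612,000 passes to the descendants.
The descendants' portion (612,000) is divided at the children's generation into 3 shares of 204,000. Zelie takes 204,000. The 2 shares of the deceased (Ione and Delphine) are combined into a pool of 408,000.
That pool (408,000) is divided at the grandchildren's generation equally among Gemma, Bilal, Maeve, Liora, Dayo, and Paloma: 68,000 each.

Dayo receives 68,000.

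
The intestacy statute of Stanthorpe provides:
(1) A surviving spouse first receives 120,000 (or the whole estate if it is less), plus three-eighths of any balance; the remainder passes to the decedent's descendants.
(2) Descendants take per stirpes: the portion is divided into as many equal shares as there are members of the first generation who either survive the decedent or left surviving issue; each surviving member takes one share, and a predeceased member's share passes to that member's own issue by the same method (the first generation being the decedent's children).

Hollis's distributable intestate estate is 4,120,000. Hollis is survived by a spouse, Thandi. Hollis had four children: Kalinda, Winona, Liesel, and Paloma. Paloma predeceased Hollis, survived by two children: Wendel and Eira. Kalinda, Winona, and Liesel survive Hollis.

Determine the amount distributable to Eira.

Eira receives 312,500.

Thandi first takes 120,000, leaving a balance of 4,000,000. Thandi then takes three-eighths of the balance (1,500,000), for a total of 1,620,000. The remaining 2,500,000 passes to the descendants.
The descendants' portion (2,500,000) is divided into 4 shares of 625,000: Kalinda, Winona, and Liesel each take 625,000; Paloma's 625,000 share passes to Paloma's issue.
Paloma's share (625,000) is divided into 2 shares of 312,500: Wendel and Eira each take 312,500.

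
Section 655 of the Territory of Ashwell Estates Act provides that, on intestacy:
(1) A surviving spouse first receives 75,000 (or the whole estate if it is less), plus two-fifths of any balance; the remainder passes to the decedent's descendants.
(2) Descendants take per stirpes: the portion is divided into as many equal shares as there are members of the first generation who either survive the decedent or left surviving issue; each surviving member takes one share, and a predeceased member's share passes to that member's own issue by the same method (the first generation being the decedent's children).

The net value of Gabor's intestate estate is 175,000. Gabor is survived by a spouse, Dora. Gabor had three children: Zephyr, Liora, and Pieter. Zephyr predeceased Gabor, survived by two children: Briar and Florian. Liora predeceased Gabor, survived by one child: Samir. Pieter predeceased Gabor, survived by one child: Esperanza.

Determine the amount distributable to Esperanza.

Esperanza receives 20,000.

Dora first takes 75,000, leaving a balance of 100,000. Dora then takes two-fifths of the balance (40,000), for a total of 115,000. The remaining 60,000 passes to the descendants.
The descendants' portion (60,000) is divided into 3 shares of 20,000: Zephyr's 20,000 share passes to Zephyr's issue; Liora's 20,000 share passes to Liora's issue; Pieter's 20,000 share passes to Pieter's issue.
Zephyr's share (20,000) is divided into 2 shares of 10,000: Briar and Florian each take 10,000.
Liora's share (20,000) passes entirely to Samir.
Pieter's share (20,000) passes entirely to Esperanza.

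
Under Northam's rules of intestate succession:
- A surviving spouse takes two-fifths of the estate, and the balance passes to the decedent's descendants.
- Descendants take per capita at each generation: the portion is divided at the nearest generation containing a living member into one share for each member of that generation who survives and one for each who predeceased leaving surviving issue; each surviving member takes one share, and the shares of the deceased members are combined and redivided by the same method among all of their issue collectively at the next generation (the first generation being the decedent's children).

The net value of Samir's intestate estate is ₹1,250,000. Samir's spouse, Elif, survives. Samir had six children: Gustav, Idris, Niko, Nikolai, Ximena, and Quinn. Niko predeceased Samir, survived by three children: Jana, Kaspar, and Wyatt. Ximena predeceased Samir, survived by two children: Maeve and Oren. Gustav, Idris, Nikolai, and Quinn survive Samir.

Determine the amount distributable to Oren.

Elif takes two-fifths of ₹1,250,000 = ₹500,000. The remaining ₹750,000 passes to the descendants.
The descendants' portion (₹750,000) is divided at the children's generation into 6 shares of ₹125,000. Gustav, Idris, Nikolai, and Quinn each take ₹125,000. The 2 shares of the deceased (Niko and Ximena) are combined into a pool of ₹250,000.
That pool (₹250,000) is divided at the grandchildren's generation equally among Jana, Kaspar, Wyatt, Maeve, and Oren: ₹50,000 each.

Oren receives ₹50,000.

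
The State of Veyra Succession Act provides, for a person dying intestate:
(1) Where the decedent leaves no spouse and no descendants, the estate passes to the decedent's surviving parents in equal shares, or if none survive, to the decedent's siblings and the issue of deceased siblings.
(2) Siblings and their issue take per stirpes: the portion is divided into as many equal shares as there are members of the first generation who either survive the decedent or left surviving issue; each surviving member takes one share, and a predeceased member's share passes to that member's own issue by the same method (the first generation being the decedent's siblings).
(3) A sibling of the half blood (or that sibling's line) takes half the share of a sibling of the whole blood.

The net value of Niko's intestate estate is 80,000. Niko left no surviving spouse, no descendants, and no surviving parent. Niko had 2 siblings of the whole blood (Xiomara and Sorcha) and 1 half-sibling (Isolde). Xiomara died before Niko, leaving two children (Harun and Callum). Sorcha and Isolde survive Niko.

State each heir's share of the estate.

Harun: 16,000; Callum: 16,000; Sorcha: 32,000; Isolde: 16,000

The entire 80,000 passes to the siblings and their issue.
Counting each half-blood sibling's line as half a unit, there are 5/2 units in 80,000, so one unit is 32,000. Whole-blood lines (Xiomara and Sorcha) take 32,000 each; half-blood lines (Isolde) take 16,000 each.
Xiomara's share (32,000) is divided into 2 shares of 16,000: Harun and Callum each take 16,000.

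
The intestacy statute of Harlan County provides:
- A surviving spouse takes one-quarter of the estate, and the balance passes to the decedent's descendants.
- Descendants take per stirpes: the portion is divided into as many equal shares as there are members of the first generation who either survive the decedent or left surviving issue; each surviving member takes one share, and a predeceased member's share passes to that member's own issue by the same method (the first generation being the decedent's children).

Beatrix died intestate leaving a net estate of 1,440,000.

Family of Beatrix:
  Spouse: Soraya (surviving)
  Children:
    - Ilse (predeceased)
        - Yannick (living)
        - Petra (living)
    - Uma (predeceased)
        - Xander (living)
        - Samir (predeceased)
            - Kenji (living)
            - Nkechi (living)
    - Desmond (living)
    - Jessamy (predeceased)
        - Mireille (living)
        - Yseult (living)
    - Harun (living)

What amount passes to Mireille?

Soraya takes one-quarter of 1,440,000 = 360,000. The remaining 1,080,000 passes to the descendants.
The descendants' portion (1,080,000) is divided into 5 shares of 216,000: Desmond and Harun each take 216,000; Ilse's 216,000 share passes to Ilse's issue; Uma's 216,000 share passes to Uma's issue; Jessamy's 216,000 share passes to Jessamy's issue.
Ilse's share (216,000) is divided into 2 shares of 108,000: Yannick and Petra each take 108,000.
Uma's share (216,000) is divided into 2 shares of 108,000: Xander takes 108,000; Samir's 108,000 share passes to Samir's issue.
Samir's share (108,000) is divided into 2 shares of 54,000: Kenji and Nkechi each take 54,000.
Jessamy's share (216,000) is divided into 2 shares of 108,000: Mireille and Yseult each take 108,000.

Mireille receives 108,000.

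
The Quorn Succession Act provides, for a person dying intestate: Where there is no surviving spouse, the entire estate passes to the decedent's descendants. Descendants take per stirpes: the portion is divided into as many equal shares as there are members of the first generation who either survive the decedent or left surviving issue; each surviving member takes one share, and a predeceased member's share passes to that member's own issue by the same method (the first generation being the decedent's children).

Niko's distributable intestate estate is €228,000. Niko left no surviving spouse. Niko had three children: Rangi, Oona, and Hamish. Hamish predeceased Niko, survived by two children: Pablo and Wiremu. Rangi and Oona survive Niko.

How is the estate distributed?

Rangi: €76,000; Oona: €76,000; Pablo: €38,000; Wiremu: €38,000

The entire €228,000 passes to the descendants.
That amount (€228,000) is divided into 3 shares of €76,000: Rangi and Oona each take €76,000; Hamish's €76,000 share passes to Hamish's issue.
Hamish's share (€76,000) is divided into 2 shares of €38,000: Pablo and Wiremu each take €38,000.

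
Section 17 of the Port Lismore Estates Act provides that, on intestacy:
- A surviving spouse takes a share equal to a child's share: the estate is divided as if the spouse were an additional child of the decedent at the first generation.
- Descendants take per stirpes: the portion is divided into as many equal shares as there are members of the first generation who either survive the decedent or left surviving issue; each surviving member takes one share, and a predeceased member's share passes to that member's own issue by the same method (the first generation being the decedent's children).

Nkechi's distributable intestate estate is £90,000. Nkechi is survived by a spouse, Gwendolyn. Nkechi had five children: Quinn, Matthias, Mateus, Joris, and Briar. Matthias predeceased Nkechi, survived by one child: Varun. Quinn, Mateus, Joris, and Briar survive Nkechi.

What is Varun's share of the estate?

Varun receives £15,000.

The spouse counts as an additional share at the children's level, so there are 6 primary shares of £15,000. Gwendolyn takes one such share (£15,000).
The children's combined portion (£75,000) is divided into 5 shares of £15,000: Quinn, Mateus, Joris, and Briar each take £15,000; Matthias's £15,000 share passes to Matthias's issue.
Matthias's share (£15,000) passes entirely to Varun.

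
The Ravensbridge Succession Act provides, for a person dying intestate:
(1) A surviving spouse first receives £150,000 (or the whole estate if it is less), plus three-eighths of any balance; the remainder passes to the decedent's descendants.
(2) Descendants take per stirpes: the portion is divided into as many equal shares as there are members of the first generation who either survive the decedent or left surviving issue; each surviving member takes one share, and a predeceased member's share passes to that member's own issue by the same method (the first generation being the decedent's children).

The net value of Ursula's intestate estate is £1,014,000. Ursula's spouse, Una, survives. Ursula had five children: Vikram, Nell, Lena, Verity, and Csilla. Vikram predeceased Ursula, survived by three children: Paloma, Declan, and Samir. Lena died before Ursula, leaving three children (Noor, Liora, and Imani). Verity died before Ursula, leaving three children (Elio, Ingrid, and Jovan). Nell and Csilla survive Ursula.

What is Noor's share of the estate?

Una first takes £150,000, leaving a balance of £864,000. Una then takes three-eighths of the balance (£324,000), for a total of £474,000. The remaining £540,000 passes to the descendants.
The descendants' portion (£540,000) is divided into 5 shares of £108,000: Nell and Csilla each take £108,000; Vikram's £108,000 share passes to Vikram's issue; Lena's £108,000 share passes to Lena's issue; Verity's £108,000 share passes to Verity's issue.
Vikram's share (£108,000) is divided into 3 shares of £36,000: Paloma, Declan, and Samir each take £36,000.
Lena's share (£108,000) is divided into 3 shares of £36,000: Noor, Liora, and Imani each take £36,000.
Verity's share (£108,000) is divided into 3 shares of £36,000: Elio, Ingrid, and Jovan each take £36,000.

Noor receives £36,000.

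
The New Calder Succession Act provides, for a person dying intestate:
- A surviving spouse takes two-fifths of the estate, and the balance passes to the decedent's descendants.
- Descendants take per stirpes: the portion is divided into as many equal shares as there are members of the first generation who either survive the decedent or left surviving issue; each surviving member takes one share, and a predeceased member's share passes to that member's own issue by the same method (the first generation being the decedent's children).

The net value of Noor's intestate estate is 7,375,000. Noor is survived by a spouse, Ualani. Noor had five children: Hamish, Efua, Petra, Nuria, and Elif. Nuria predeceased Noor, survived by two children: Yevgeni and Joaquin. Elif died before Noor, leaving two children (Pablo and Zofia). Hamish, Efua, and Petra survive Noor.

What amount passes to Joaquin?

Joaquin receives 442,500.

Ualani takes two-fifths of 7,375,000 = 2,950,000. The remaining 4,425,000 passes to the descendants.
The descendants' portion (4,425,000) is divided into 5 shares of 885,000: Hamish, Efua, and Petra each take 885,000; Nuria's 885,000 share passes to Nuria's issue; Elif's 885,000 share passes to Elif's issue.
Nuria's share (885,000) is divided into 2 shares of 442,500: Yevgeni and Joaquin each take 442,500.
Elif's share (885,000) is divided into 2 shares of 442,500: Pablo and Zofia each take 442,500.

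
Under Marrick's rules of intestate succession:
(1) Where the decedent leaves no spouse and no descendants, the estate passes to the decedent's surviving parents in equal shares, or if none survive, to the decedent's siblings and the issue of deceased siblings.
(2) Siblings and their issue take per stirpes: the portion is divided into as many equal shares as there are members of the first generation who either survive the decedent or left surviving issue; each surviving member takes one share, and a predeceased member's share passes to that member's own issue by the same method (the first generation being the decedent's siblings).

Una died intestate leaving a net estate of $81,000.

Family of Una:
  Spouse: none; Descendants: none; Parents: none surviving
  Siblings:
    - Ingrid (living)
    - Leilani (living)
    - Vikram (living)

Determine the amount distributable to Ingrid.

The entire $81,000 passes to the siblings and their issue.
That amount ($81,000) is divided into 3 shares of $27,000: Ingrid, Leilani, and Vikram each take $27,000.

Ingrid receives $27,000.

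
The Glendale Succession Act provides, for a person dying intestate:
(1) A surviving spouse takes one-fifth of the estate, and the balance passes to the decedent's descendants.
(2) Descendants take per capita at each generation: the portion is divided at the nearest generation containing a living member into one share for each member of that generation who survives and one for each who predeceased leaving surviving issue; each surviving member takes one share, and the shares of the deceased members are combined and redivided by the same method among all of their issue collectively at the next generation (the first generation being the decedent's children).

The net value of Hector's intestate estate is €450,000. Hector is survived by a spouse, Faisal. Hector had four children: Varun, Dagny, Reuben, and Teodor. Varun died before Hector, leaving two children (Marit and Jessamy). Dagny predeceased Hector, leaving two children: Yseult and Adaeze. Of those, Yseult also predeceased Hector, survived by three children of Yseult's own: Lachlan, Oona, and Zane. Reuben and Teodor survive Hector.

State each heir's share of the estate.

Faisal: €90,000; Marit: €45,000; Jessamy: €45,000; Lachlan: €15,000; Oona: €15,000; Zane: €15,000; Adaeze: €45,000; Reuben: €90,000; Teodor: €90,000

Faisal takes one-fifth of €450,000 = €90,000. The remaining €360,000 passes to the descendants.
The descendants' portion (€360,000) is divided at the children's generation into 4 shares of €90,000. Reuben and Teodor each take €90,000. The 2 shares of the deceased (Varun and Dagny) are combined into a pool of €180,000.
That pool (€180,000) is divided at the grandchildren's generation into 4 shares of €45,000. Marit, Jessamy, and Adaeze each take €45,000. The remaining share for the deceased Yseult (€45,000) is carried to the next generation.
That pool (€45,000) is divided at the great-grandchildren's generation equally among Lachlan, Oona, and Zane: €15,000 each.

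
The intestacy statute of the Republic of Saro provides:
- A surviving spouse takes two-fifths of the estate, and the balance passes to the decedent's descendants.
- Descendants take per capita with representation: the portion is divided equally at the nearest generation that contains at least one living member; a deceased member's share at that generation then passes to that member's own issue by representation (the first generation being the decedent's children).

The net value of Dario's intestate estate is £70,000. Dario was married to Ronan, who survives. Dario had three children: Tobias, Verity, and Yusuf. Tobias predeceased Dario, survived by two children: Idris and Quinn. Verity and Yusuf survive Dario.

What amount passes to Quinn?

Ronan takes two-fifths of £70,000 = £28,000. The remaining £42,000 passes to the descendants.
The descendants' portion (£42,000) is divided into 3 shares of £14,000: Verity and Yusuf each take £14,000; Tobias's £14,000 share passes to Tobias's issue.
Tobias's share (£14,000) is divided into 2 shares of £7,000: Idris and Quinn each take £7,000.

Quinn receives £7,000.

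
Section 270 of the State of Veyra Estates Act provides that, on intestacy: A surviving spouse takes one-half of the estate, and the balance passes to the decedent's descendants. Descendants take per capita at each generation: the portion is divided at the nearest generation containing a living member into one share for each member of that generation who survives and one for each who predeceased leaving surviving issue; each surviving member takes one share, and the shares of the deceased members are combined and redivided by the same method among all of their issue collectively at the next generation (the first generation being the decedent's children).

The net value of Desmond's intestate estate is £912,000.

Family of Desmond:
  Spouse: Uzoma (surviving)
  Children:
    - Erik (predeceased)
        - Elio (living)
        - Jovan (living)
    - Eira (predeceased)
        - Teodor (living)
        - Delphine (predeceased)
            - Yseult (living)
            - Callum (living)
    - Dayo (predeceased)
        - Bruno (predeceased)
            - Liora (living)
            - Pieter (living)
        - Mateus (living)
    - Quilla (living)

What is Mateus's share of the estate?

Uzoma takes one-half of £912,000 = £456,000. The remaining £456,000 passes to the descendants.
The descendants' portion (£456,000) is divided at the children's generation into 4 shares of £114,000. Quilla takes £114,000. The 3 shares of the deceased (Erik, Eira, and Dayo) are combined into a pool of £342,000.
That pool (£342,000) is divided at the grandchildren's generation into 6 shares of £57,000. Elio, Jovan, Teodor, and Mateus each take £57,000. The 2 shares of the deceased (Delphine and Bruno) are combined into a pool of £114,000.
That pool (£114,000) is divided at the great-grandchildren's generation equally among Yseult, Callum, Liora, and Pieter: £28,500 each.

Mateus receives £57,000.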